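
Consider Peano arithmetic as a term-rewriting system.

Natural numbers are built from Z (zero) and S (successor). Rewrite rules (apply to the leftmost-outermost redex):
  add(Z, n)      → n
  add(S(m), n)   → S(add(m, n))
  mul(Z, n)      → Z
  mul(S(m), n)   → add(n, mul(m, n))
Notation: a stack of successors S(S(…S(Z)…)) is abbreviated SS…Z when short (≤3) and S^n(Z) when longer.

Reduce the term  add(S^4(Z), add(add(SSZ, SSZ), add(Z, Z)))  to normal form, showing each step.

  start: add(S^4(Z), add(add(SSZ, SSZ), add(Z, Z)))
  step 1: S(add(SSSZ, add(add(SSZ, SSZ), add(Z, Z))))
  step 2: S(S(add(SSZ, add(add(SSZ, SSZ), add(Z, Z)))))
  step 3: S(S(S(add(SZ, add(add(SSZ, SSZ), add(Z, Z))))))
  step 4: S(S(S(S(add(Z, add(add(SSZ, SSZ), add(Z, Z)))))))
  step 5: S(S(S(S(add(add(SSZ, SSZ), add(Z, Z))))))
  step 6: S(S(S(S(add(S(add(SZ, SSZ)), add(Z, Z))))))
  step 7: S(S(S(S(S(add(add(SZ, SSZ), add(Z, Z)))))))
  step 8: S(S(S(S(S(add(S(add(Z, SSZ)), add(Z, Z)))))))
  step 9: S(S(S(S(S(S(add(add(Z, SSZ), add(Z, Z))))))))
  step 10: S(S(S(S(S(S(add(SSZ, add(Z, Z))))))))
  step 11: S(S(S(S(S(S(S(add(SZ, add(Z, Z)))))))))
  step 12: S(S(S(S(S(S(S(S(add(Z, add(Z, Z))))))))))
  step 13: S(S(S(S(S(S(S(S(add(Z, Z)))))))))
  step 14: S^8(Z)

Answer: normal form = S^8(Z)  (in 14 steps)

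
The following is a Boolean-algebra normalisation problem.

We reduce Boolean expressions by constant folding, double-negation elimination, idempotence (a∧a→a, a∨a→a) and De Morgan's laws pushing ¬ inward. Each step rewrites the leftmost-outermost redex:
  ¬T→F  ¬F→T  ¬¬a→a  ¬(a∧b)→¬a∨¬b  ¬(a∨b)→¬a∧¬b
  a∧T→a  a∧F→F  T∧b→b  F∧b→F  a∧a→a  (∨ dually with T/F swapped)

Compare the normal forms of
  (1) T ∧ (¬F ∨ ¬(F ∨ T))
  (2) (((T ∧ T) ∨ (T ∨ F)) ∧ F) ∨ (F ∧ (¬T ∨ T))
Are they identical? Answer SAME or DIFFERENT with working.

Term A:
  start: T ∧ (¬F ∨ ¬(F ∨ T))
  →1  ¬F ∨ ¬(F ∨ T)
  →2  T ∨ ¬(F ∨ T)
  →3  T

Term B:
  start: (((T ∧ T) ∨ (T ∨ F)) ∧ F) ∨ (F ∧ (¬T ∨ T))
  →1  F ∨ (F ∧ (¬T ∨ T))
  →2  F ∧ (¬T ∨ T)
  →3  F

Answer: DIFFERENT — A ⇓ T, B ⇓ F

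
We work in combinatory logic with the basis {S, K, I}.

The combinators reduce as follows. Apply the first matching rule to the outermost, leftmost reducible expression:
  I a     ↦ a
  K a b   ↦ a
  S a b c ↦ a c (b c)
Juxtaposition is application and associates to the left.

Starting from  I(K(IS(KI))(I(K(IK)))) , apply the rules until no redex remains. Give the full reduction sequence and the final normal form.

  start: I(K(IS(KI))(I(K(IK))))
  [1] K(IS(KI))(I(K(IK)))
  [2] IS(KI)
  [3] S(KI)

Answer: normal form = S(KI)  (in 3 steps)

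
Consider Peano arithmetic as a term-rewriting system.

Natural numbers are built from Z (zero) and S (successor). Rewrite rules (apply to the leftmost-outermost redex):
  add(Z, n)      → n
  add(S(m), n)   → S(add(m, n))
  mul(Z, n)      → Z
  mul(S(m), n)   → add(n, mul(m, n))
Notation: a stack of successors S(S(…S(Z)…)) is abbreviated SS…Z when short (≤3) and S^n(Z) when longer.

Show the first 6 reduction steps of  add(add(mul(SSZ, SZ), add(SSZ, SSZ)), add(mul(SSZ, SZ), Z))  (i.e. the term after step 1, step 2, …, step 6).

  start: add(add(mul(SSZ, SZ), add(SSZ, SSZ)), add(mul(SSZ, SZ), Z))
  step 1: add(add(add(SZ, mul(SZ, SZ)), add(SSZ, SSZ)), add(mul(SSZ, SZ), Z))
  step 2: add(add(S(add(Z, mul(SZ, SZ))), add(SSZ, SSZ)), add(mul(SSZ, SZ), Z))
  step 3: add(S(add(add(Z, mul(SZ, SZ)), add(SSZ, SSZ))), add(mul(SSZ, SZ), Z))
  step 4: S(add(add(add(Z, mul(SZ, SZ)), add(SSZ, SSZ)), add(mul(SSZ, SZ), Z)))
  step 5: S(add(add(mul(SZ, SZ), add(SSZ, SSZ)), add(mul(SSZ, SZ), Z)))
  step 6: S(add(add(add(SZ, mul(Z, SZ)), add(SSZ, SSZ)), add(mul(SSZ, SZ), Z)))

Answer: after 6 steps: S(add(add(add(SZ, mul(Z, SZ)), add(SSZ, SSZ)), add(mul(SSZ, SZ), Z)))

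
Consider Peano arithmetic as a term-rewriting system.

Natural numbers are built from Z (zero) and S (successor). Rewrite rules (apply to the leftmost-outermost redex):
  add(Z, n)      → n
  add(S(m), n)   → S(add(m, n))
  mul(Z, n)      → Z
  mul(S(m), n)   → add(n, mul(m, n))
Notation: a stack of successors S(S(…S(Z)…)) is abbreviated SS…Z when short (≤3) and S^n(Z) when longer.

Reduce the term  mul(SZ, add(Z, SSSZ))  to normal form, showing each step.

Answer: normal form = SSSZ  (in 7 steps)

Derivation:
  start: mul(SZ, add(Z, SSSZ))
  →1  add(add(Z, SSSZ), mul(Z, add(Z, SSSZ)))
  →2  add(SSSZ, mul(Z, add(Z, SSSZ)))
  →3  S(add(SSZ, mul(Z, add(Z, SSSZ))))
  →4  S(S(add(SZ, mul(Z, add(Z, SSSZ)))))
  →5  S(S(S(add(Z, mul(Z, add(Z, SSSZ))))))
  →6  S(S(S(mul(Z, add(Z, SSSZ)))))
  →7  SSSZ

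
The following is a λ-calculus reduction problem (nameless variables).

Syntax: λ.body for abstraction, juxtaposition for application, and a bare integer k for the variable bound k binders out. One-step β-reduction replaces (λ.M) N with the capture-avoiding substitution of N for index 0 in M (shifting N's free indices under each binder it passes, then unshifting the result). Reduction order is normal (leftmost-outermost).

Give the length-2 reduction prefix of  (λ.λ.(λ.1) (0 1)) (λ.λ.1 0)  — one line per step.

Answer: after 2 steps: λ.0

Reduction:
  start: (λ.λ.(λ.1) (0 1)) (λ.λ.1 0)
  step 1: λ.(λ.1) (0 (λ.λ.1 0))
  step 2: λ.0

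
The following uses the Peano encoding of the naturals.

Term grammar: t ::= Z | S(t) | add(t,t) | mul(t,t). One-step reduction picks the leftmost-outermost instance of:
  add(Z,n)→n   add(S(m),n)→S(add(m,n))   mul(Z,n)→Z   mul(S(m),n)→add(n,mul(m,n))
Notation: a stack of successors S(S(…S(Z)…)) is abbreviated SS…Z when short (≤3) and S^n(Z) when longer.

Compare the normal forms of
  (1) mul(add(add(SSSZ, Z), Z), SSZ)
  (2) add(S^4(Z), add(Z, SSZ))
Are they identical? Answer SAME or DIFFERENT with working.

Term A:
  start: mul(add(add(SSSZ, Z), Z), SSZ)
  [1] mul(add(S(add(SSZ, Z)), Z), SSZ)
  [2] mul(S(add(add(SSZ, Z), Z)), SSZ)
  [3] add(SSZ, mul(add(add(SSZ, Z), Z), SSZ))
  [4] S(add(SZ, mul(add(add(SSZ, Z), Z), SSZ)))
  [5] S(S(add(Z, mul(add(add(SSZ, Z), Z), SSZ))))
  [6] S(S(mul(add(add(SSZ, Z), Z), SSZ)))
  [7] S(S(mul(add(S(add(SZ, Z)), Z), SSZ)))
  [8] S(S(mul(S(add(add(SZ, Z), Z)), SSZ)))
  [9] S(S(add(SSZ, mul(add(add(SZ, Z), Z), SSZ))))
  [10] S(S(S(add(SZ, mul(add(add(SZ, Z), Z), SSZ)))))
  [11] S(S(S(S(add(Z, mul(add(add(SZ, Z), Z), SSZ))))))
  [12] S(S(S(S(mul(add(add(SZ, Z), Z), SSZ)))))
  [13] S(S(S(S(mul(add(S(add(Z, Z)), Z), SSZ)))))
  [14] S(S(S(S(mul(S(add(add(Z, Z), Z)), SSZ)))))
  [15] S(S(S(S(add(SSZ, mul(add(add(Z, Z), Z), SSZ))))))
  [16] S(S(S(S(S(add(SZ, mul(add(add(Z, Z), Z), SSZ)))))))
  [17] S(S(S(S(S(S(add(Z, mul(add(add(Z, Z), Z), SSZ))))))))
  [18] S(S(S(S(S(S(mul(add(add(Z, Z), Z), SSZ)))))))
  [19] S(S(S(S(S(S(mul(add(Z, Z), SSZ)))))))
  [20] S(S(S(S(S(S(mul(Z, SSZ)))))))
  [21] S^6(Z)

Term B:
  start: add(S^4(Z), add(Z, SSZ))
  [1] S(add(SSSZ, add(Z, SSZ)))
  [2] S(S(add(SSZ, add(Z, SSZ))))
  [3] S(S(S(add(SZ, add(Z, SSZ)))))
  [4] S(S(S(S(add(Z, add(Z, SSZ))))))
  [5] S(S(S(S(add(Z, SSZ)))))
  [6] S^6(Z)

Answer: SAME — A ⇓ S^6(Z), B ⇓ S^6(Z)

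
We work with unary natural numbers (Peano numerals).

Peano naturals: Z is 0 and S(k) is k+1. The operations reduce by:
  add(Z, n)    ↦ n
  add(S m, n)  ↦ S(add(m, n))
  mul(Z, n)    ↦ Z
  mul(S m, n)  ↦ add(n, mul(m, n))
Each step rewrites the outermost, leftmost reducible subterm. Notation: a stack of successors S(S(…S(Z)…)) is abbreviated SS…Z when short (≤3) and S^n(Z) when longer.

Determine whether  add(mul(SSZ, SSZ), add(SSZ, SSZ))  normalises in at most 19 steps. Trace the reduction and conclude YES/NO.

  start: add(mul(SSZ, SSZ), add(SSZ, SSZ))
  step 1: add(add(SSZ, mul(SZ, SSZ)), add(SSZ, SSZ))
  step 2: add(S(add(SZ, mul(SZ, SSZ))), add(SSZ, SSZ))
  step 3: S(add(add(SZ, mul(SZ, SSZ)), add(SSZ, SSZ)))
  step 4: S(add(S(add(Z, mul(SZ, SSZ))), add(SSZ, SSZ)))
  step 5: S(S(add(add(Z, mul(SZ, SSZ)), add(SSZ, SSZ))))
  step 6: S(S(add(mul(SZ, SSZ), add(SSZ, SSZ))))
  step 7: S(S(add(add(SSZ, mul(Z, SSZ)), add(SSZ, SSZ))))
  step 8: S(S(add(S(add(SZ, mul(Z, SSZ))), add(SSZ, SSZ))))
  step 9: S(S(S(add(add(SZ, mul(Z, SSZ)), add(SSZ, SSZ)))))
  step 10: S(S(S(add(S(add(Z, mul(Z, SSZ))), add(SSZ, SSZ)))))
  step 11: S(S(S(S(add(add(Z, mul(Z, SSZ)), add(SSZ, SSZ))))))
  step 12: S(S(S(S(add(mul(Z, SSZ), add(SSZ, SSZ))))))
  step 13: S(S(S(S(add(Z, add(SSZ, SSZ))))))
  step 14: S(S(S(S(add(SSZ, SSZ)))))
  step 15: S(S(S(S(S(add(SZ, SSZ))))))
  step 16: S(S(S(S(S(S(add(Z, SSZ)))))))
  step 17: S^8(Z)

Answer: YES — reaches normal form S^8(Z) in 17 ≤ 19 steps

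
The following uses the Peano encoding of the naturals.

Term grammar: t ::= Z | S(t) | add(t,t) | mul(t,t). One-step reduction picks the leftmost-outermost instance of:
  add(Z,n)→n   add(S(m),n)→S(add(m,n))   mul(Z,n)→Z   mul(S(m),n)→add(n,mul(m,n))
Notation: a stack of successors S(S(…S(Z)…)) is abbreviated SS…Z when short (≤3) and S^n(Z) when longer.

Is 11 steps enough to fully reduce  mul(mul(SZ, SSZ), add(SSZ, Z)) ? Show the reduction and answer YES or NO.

  start: mul(mul(SZ, SSZ), add(SSZ, Z))
  [1] mul(add(SSZ, mul(Z, SSZ)), add(SSZ, Z))
  [2] mul(S(add(SZ, mul(Z, SSZ))), add(SSZ, Z))
  [3] add(add(SSZ, Z), mul(add(SZ, mul(Z, SSZ)), add(SSZ, Z)))
  [4] add(S(add(SZ, Z)), mul(add(SZ, mul(Z, SSZ)), add(SSZ, Z)))
  [5] S(add(add(SZ, Z), mul(add(SZ, mul(Z, SSZ)), add(SSZ, Z))))
  [6] S(add(S(add(Z, Z)), mul(add(SZ, mul(Z, SSZ)), add(SSZ, Z))))
  [7] S(S(add(add(Z, Z), mul(add(SZ, mul(Z, SSZ)), add(SSZ, Z)))))
  [8] S(S(add(Z, mul(add(SZ, mul(Z, SSZ)), add(SSZ, Z)))))
  [9] S(S(mul(add(SZ, mul(Z, SSZ)), add(SSZ, Z))))
  [10] S(S(mul(S(add(Z, mul(Z, SSZ))), add(SSZ, Z))))
  [11] S(S(add(add(SSZ, Z), mul(add(Z, mul(Z, SSZ)), add(SSZ, Z)))))

Answer: NO — after 11 steps the term is S(S(add(add(SSZ, Z), mul(add(Z, mul(Z, SSZ)), add(SSZ, Z))))), not yet normal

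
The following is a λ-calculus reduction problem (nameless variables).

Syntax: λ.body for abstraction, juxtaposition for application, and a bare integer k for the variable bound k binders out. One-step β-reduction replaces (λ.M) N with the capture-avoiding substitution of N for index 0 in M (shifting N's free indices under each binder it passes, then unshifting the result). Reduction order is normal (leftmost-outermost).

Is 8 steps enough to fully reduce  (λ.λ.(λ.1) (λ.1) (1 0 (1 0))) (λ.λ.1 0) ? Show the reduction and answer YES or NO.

  start: (λ.λ.(λ.1) (λ.1) (1 0 (1 0))) (λ.λ.1 0)
  step 1: λ.(λ.1) (λ.1) ((λ.λ.1 0) 0 ((λ.λ.1 0) 0))
  step 2: λ.0 ((λ.λ.1 0) 0 ((λ.λ.1 0) 0))
  step 3: λ.0 ((λ.1 0) ((λ.λ.1 0) 0))
  step 4: λ.0 (0 ((λ.λ.1 0) 0))
  step 5: λ.0 (0 (λ.1 0))

Answer: YES — reaches normal form λ.0 (0 (λ.1 0)) in 5 ≤ 8 steps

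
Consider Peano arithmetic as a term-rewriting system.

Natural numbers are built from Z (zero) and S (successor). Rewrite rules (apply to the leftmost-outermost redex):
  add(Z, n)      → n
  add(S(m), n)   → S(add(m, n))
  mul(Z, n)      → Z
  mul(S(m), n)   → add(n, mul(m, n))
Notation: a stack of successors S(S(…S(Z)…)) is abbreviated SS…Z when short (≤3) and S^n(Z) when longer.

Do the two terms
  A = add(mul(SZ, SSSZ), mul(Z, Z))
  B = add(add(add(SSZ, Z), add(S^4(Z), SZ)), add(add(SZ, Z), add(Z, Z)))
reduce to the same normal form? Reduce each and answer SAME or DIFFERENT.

Term A:
  start: add(mul(SZ, SSSZ), mul(Z, Z))
  step 1: add(add(SSSZ, mul(Z, SSSZ)), mul(Z, Z))
  step 2: add(S(add(SSZ, mul(Z, SSSZ))), mul(Z, Z))
  step 3: S(add(add(SSZ, mul(Z, SSSZ)), mul(Z, Z)))
  step 4: S(add(S(add(SZ, mul(Z, SSSZ))), mul(Z, Z)))
  step 5: S(S(add(add(SZ, mul(Z, SSSZ)), mul(Z, Z))))
  step 6: S(S(add(S(add(Z, mul(Z, SSSZ))), mul(Z, Z))))
  step 7: S(S(S(add(add(Z, mul(Z, SSSZ)), mul(Z, Z)))))
  step 8: S(S(S(add(mul(Z, SSSZ), mul(Z, Z)))))
  step 9: S(S(S(add(Z, mul(Z, Z)))))
  step 10: S(S(S(mul(Z, Z))))
  step 11: SSSZ

Term B:
  start: add(add(add(SSZ, Z), add(S^4(Z), SZ)), add(add(SZ, Z), add(Z, Z)))
  step 1: add(add(S(add(SZ, Z)), add(S^4(Z), SZ)), add(add(SZ, Z), add(Z, Z)))
  step 2: add(S(add(add(SZ, Z), add(S^4(Z), SZ))), add(add(SZ, Z), add(Z, Z)))
  step 3: S(add(add(add(SZ, Z), add(S^4(Z), SZ)), add(add(SZ, Z), add(Z, Z))))
  step 4: S(add(add(S(add(Z, Z)), add(S^4(Z), SZ)), add(add(SZ, Z), add(Z, Z))))
  step 5: S(add(S(add(add(Z, Z), add(S^4(Z), SZ))), add(add(SZ, Z), add(Z, Z))))
  step 6: S(S(add(add(add(Z, Z), add(S^4(Z), SZ)), add(add(SZ, Z), add(Z, Z)))))
  step 7: S(S(add(add(Z, add(S^4(Z), SZ)), add(add(SZ, Z), add(Z, Z)))))
  step 8: S(S(add(add(S^4(Z), SZ), add(add(SZ, Z), add(Z, Z)))))
  step 9: S(S(add(S(add(SSSZ, SZ)), add(add(SZ, Z), add(Z, Z)))))
  step 10: S(S(S(add(add(SSSZ, SZ), add(add(SZ, Z), add(Z, Z))))))
  step 11: S(S(S(add(S(add(SSZ, SZ)), add(add(SZ, Z), add(Z, Z))))))
  step 12: S(S(S(S(add(add(SSZ, SZ), add(add(SZ, Z), add(Z, Z)))))))
  step 13: S(S(S(S(add(S(add(SZ, SZ)), add(add(SZ, Z), add(Z, Z)))))))
  step 14: S(S(S(S(S(add(add(SZ, SZ), add(add(SZ, Z), add(Z, Z))))))))
  step 15: S(S(S(S(S(add(S(add(Z, SZ)), add(add(SZ, Z), add(Z, Z))))))))
  step 16: S(S(S(S(S(S(add(add(Z, SZ), add(add(SZ, Z), add(Z, Z)))))))))
  step 17: S(S(S(S(S(S(add(SZ, add(add(SZ, Z), add(Z, Z)))))))))
  step 18: S(S(S(S(S(S(S(add(Z, add(add(SZ, Z), add(Z, Z))))))))))
  step 19: S(S(S(S(S(S(S(add(add(SZ, Z), add(Z, Z)))))))))
  step 20: S(S(S(S(S(S(S(add(S(add(Z, Z)), add(Z, Z)))))))))
  step 21: S(S(S(S(S(S(S(S(add(add(Z, Z), add(Z, Z))))))))))
  step 22: S(S(S(S(S(S(S(S(add(Z, add(Z, Z))))))))))
  step 23: S(S(S(S(S(S(S(S(add(Z, Z)))))))))
  step 24: S^8(Z)

Answer: DIFFERENT — A ⇓ SSSZ, B ⇓ S^8(Z)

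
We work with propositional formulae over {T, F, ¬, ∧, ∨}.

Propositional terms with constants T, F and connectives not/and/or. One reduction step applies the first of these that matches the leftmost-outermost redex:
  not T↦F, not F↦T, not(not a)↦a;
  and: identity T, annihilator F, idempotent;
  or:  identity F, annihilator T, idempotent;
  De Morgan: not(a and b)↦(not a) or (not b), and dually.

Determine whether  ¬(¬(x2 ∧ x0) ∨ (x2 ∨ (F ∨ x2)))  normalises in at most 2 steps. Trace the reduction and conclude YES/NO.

Answer: NO — after 2 steps the term is (x2 ∧ x0) ∧ ¬(x2 ∨ (F ∨ x2)), not yet normal

Working:
  start: ¬(¬(x2 ∧ x0) ∨ (x2 ∨ (F ∨ x2)))
  →1  ¬¬(x2 ∧ x0) ∧ ¬(x2 ∨ (F ∨ x2))
  →2  (x2 ∧ x0) ∧ ¬(x2 ∨ (F ∨ x2))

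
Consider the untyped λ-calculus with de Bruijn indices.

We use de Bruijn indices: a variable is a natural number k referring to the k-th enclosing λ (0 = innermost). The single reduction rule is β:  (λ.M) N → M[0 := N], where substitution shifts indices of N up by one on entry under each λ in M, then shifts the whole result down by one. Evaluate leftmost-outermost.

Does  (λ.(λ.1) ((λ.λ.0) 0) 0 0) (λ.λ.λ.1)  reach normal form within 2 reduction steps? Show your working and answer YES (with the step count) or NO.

Answer: NO — after 2 steps the term is (λ.λ.λ.1) (λ.λ.λ.1) (λ.λ.λ.1), not yet normal

Reduction:
  start: (λ.(λ.1) ((λ.λ.0) 0) 0 0) (λ.λ.λ.1)
  [1] (λ.λ.λ.λ.1) ((λ.λ.0) (λ.λ.λ.1)) (λ.λ.λ.1) (λ.λ.λ.1)
  [2] (λ.λ.λ.1) (λ.λ.λ.1) (λ.λ.λ.1)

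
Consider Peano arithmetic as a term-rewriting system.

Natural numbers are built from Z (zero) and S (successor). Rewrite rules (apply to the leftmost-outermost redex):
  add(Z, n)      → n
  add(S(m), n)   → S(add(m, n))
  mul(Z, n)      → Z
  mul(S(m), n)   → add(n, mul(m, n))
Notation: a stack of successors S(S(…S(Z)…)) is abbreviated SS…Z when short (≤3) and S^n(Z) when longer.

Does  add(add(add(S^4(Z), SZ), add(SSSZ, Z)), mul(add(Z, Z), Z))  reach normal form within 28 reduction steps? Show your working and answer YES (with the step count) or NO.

  start: add(add(add(S^4(Z), SZ), add(SSSZ, Z)), mul(add(Z, Z), Z))
  step 1: add(add(S(add(SSSZ, SZ)), add(SSSZ, Z)), mul(add(Z, Z), Z))
  step 2: add(S(add(add(SSSZ, SZ), add(SSSZ, Z))), mul(add(Z, Z), Z))
  step 3: S(add(add(add(SSSZ, SZ), add(SSSZ, Z)), mul(add(Z, Z), Z)))
  step 4: S(add(add(S(add(SSZ, SZ)), add(SSSZ, Z)), mul(add(Z, Z), Z)))
  step 5: S(add(S(add(add(SSZ, SZ), add(SSSZ, Z))), mul(add(Z, Z), Z)))
  step 6: S(S(add(add(add(SSZ, SZ), add(SSSZ, Z)), mul(add(Z, Z), Z))))
  step 7: S(S(add(add(S(add(SZ, SZ)), add(SSSZ, Z)), mul(add(Z, Z), Z))))
  step 8: S(S(add(S(add(add(SZ, SZ), add(SSSZ, Z))), mul(add(Z, Z), Z))))
  step 9: S(S(S(add(add(add(SZ, SZ), add(SSSZ, Z)), mul(add(Z, Z), Z)))))
  step 10: S(S(S(add(add(S(add(Z, SZ)), add(SSSZ, Z)), mul(add(Z, Z), Z)))))
  step 11: S(S(S(add(S(add(add(Z, SZ), add(SSSZ, Z))), mul(add(Z, Z), Z)))))
  step 12: S(S(S(S(add(add(add(Z, SZ), add(SSSZ, Z)), mul(add(Z, Z), Z))))))
  step 13: S(S(S(S(add(add(SZ, add(SSSZ, Z)), mul(add(Z, Z), Z))))))
  step 14: S(S(S(S(add(S(add(Z, add(SSSZ, Z))), mul(add(Z, Z), Z))))))
  step 15: S(S(S(S(S(add(add(Z, add(SSSZ, Z)), mul(add(Z, Z), Z)))))))
  step 16: S(S(S(S(S(add(add(SSSZ, Z), mul(add(Z, Z), Z)))))))
  step 17: S(S(S(S(S(add(S(add(SSZ, Z)), mul(add(Z, Z), Z)))))))
  step 18: S(S(S(S(S(S(add(add(SSZ, Z), mul(add(Z, Z), Z))))))))
  step 19: S(S(S(S(S(S(add(S(add(SZ, Z)), mul(add(Z, Z), Z))))))))
  step 20: S(S(S(S(S(S(S(add(add(SZ, Z), mul(add(Z, Z), Z)))))))))
  step 21: S(S(S(S(S(S(S(add(S(add(Z, Z)), mul(add(Z, Z), Z)))))))))
  step 22: S(S(S(S(S(S(S(S(add(add(Z, Z), mul(add(Z, Z), Z))))))))))
  step 23: S(S(S(S(S(S(S(S(add(Z, mul(add(Z, Z), Z))))))))))
  step 24: S(S(S(S(S(S(S(S(mul(add(Z, Z), Z)))))))))
  step 25: S(S(S(S(S(S(S(S(mul(Z, Z)))))))))
  step 26: S^8(Z)

Answer: YES — reaches normal form S^8(Z) in 26 ≤ 28 steps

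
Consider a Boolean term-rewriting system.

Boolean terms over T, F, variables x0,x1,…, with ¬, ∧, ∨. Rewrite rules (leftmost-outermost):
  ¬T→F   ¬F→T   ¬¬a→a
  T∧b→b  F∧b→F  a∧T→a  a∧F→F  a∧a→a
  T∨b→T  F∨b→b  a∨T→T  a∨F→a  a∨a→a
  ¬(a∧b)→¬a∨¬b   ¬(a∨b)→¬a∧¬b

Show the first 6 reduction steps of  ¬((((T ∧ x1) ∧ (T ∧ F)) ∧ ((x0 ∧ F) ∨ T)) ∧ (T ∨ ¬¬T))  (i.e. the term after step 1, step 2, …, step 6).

Answer: after 6 steps: ((¬x1 ∨ ¬(T ∧ F)) ∨ ¬((x0 ∧ F) ∨ T)) ∨ ¬(T ∨ ¬¬T)

Derivation:
  start: ¬((((T ∧ x1) ∧ (T ∧ F)) ∧ ((x0 ∧ F) ∨ T)) ∧ (T ∨ ¬¬T))
  step 1: ¬(((T ∧ x1) ∧ (T ∧ F)) ∧ ((x0 ∧ F) ∨ T)) ∨ ¬(T ∨ ¬¬T)
  step 2: (¬((T ∧ x1) ∧ (T ∧ F)) ∨ ¬((x0 ∧ F) ∨ T)) ∨ ¬(T ∨ ¬¬T)
  step 3: ((¬(T ∧ x1) ∨ ¬(T ∧ F)) ∨ ¬((x0 ∧ F) ∨ T)) ∨ ¬(T ∨ ¬¬T)
  step 4: (((¬T ∨ ¬x1) ∨ ¬(T ∧ F)) ∨ ¬((x0 ∧ F) ∨ T)) ∨ ¬(T ∨ ¬¬T)
  step 5: (((F ∨ ¬x1) ∨ ¬(T ∧ F)) ∨ ¬((x0 ∧ F) ∨ T)) ∨ ¬(T ∨ ¬¬T)
  step 6: ((¬x1 ∨ ¬(T ∧ F)) ∨ ¬((x0 ∧ F) ∨ T)) ∨ ¬(T ∨ ¬¬T)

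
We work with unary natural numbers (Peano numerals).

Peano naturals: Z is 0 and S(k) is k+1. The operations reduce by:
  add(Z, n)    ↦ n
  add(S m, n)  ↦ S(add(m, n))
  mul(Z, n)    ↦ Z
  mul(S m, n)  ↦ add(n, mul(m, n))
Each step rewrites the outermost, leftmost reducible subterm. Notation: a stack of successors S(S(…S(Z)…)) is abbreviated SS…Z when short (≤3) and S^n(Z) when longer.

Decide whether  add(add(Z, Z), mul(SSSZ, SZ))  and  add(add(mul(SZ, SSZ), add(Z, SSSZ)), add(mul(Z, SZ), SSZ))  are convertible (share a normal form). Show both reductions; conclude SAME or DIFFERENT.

Answer: DIFFERENT — A ⇓ SSSZ, B ⇓ S^7(Z)

Derivation:
Term A:
  start: add(add(Z, Z), mul(SSSZ, SZ))
  step 1: add(Z, mul(SSSZ, SZ))
  step 2: mul(SSSZ, SZ)
  step 3: add(SZ, mul(SSZ, SZ))
  step 4: S(add(Z, mul(SSZ, SZ)))
  step 5: S(mul(SSZ, SZ))
  step 6: S(add(SZ, mul(SZ, SZ)))
  step 7: S(S(add(Z, mul(SZ, SZ))))
  step 8: S(S(mul(SZ, SZ)))
  step 9: S(S(add(SZ, mul(Z, SZ))))
  step 10: S(S(S(add(Z, mul(Z, SZ)))))
  step 11: S(S(S(mul(Z, SZ))))
  step 12: SSSZ

Term B:
  start: add(add(mul(SZ, SSZ), add(Z, SSSZ)), add(mul(Z, SZ), SSZ))
  step 1: add(add(add(SSZ, mul(Z, SSZ)), add(Z, SSSZ)), add(mul(Z, SZ), SSZ))
  step 2: add(add(S(add(SZ, mul(Z, SSZ))), add(Z, SSSZ)), add(mul(Z, SZ), SSZ))
  step 3: add(S(add(add(SZ, mul(Z, SSZ)), add(Z, SSSZ))), add(mul(Z, SZ), SSZ))
  step 4: S(add(add(add(SZ, mul(Z, SSZ)), add(Z, SSSZ)), add(mul(Z, SZ), SSZ)))
  step 5: S(add(add(S(add(Z, mul(Z, SSZ))), add(Z, SSSZ)), add(mul(Z, SZ), SSZ)))
  step 6: S(add(S(add(add(Z, mul(Z, SSZ)), add(Z, SSSZ))), add(mul(Z, SZ), SSZ)))
  step 7: S(S(add(add(add(Z, mul(Z, SSZ)), add(Z, SSSZ)), add(mul(Z, SZ), SSZ))))
  step 8: S(S(add(add(mul(Z, SSZ), add(Z, SSSZ)), add(mul(Z, SZ), SSZ))))
  step 9: S(S(add(add(Z, add(Z, SSSZ)), add(mul(Z, SZ), SSZ))))
  step 10: S(S(add(add(Z, SSSZ), add(mul(Z, SZ), SSZ))))
  step 11: S(S(add(SSSZ, add(mul(Z, SZ), SSZ))))
  step 12: S(S(S(add(SSZ, add(mul(Z, SZ), SSZ)))))
  step 13: S(S(S(S(add(SZ, add(mul(Z, SZ), SSZ))))))
  step 14: S(S(S(S(S(add(Z, add(mul(Z, SZ), SSZ)))))))
  step 15: S(S(S(S(S(add(mul(Z, SZ), SSZ))))))
  step 16: S(S(S(S(S(add(Z, SSZ))))))
  step 17: S^7(Z)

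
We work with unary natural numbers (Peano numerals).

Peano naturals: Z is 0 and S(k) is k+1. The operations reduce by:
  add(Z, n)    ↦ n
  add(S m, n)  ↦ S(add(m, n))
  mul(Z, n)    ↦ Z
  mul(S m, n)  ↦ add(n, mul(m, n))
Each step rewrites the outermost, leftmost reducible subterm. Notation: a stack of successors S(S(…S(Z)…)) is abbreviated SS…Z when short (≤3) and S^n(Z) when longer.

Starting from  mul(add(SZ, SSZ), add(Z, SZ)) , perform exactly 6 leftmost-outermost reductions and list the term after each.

Answer: after 6 steps: S(mul(SSZ, add(Z, SZ)))

Reduction:
  start: mul(add(SZ, SSZ), add(Z, SZ))
  [1] mul(S(add(Z, SSZ)), add(Z, SZ))
  [2] add(add(Z, SZ), mul(add(Z, SSZ), add(Z, SZ)))
  [3] add(SZ, mul(add(Z, SSZ), add(Z, SZ)))
  [4] S(add(Z, mul(add(Z, SSZ), add(Z, SZ))))
  [5] S(mul(add(Z, SSZ), add(Z, SZ)))
  [6] S(mul(SSZ, add(Z, SZ)))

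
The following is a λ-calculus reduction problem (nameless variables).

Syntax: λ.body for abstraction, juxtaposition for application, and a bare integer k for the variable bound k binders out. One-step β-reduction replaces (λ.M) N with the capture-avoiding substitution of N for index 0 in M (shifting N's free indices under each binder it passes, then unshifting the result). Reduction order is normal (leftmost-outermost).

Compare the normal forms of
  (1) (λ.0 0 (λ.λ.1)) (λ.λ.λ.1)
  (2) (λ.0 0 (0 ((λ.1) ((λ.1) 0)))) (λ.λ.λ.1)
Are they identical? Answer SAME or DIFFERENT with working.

Term A:
  start: (λ.0 0 (λ.λ.1)) (λ.λ.λ.1)
  [1] (λ.λ.λ.1) (λ.λ.λ.1) (λ.λ.1)
  [2] (λ.λ.1) (λ.λ.1)
  [3] λ.λ.λ.1

Term B:
  start: (λ.0 0 (0 ((λ.1) ((λ.1) 0)))) (λ.λ.λ.1)
  [1] (λ.λ.λ.1) (λ.λ.λ.1) ((λ.λ.λ.1) ((λ.λ.λ.λ.1) ((λ.λ.λ.λ.1) (λ.λ.λ.1))))
  [2] (λ.λ.1) ((λ.λ.λ.1) ((λ.λ.λ.λ.1) ((λ.λ.λ.λ.1) (λ.λ.λ.1))))
  [3] λ.(λ.λ.λ.1) ((λ.λ.λ.λ.1) ((λ.λ.λ.λ.1) (λ.λ.λ.1)))
  [4] λ.λ.λ.1

Answer: SAME — A ⇓ λ.λ.λ.1, B ⇓ λ.λ.λ.1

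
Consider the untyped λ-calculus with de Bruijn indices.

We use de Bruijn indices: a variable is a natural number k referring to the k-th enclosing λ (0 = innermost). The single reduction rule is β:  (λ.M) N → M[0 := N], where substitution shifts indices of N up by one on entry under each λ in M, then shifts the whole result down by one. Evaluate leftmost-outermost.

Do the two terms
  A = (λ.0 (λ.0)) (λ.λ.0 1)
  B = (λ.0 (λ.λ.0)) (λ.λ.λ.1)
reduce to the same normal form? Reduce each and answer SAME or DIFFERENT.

Answer: DIFFERENT — A ⇓ λ.0 (λ.0), B ⇓ λ.λ.1

Working:
Term A:
  start: (λ.0 (λ.0)) (λ.λ.0 1)
  step 1: (λ.λ.0 1) (λ.0)
  step 2: λ.0 (λ.0)

Term B:
  start: (λ.0 (λ.λ.0)) (λ.λ.λ.1)
  step 1: (λ.λ.λ.1) (λ.λ.0)
  step 2: λ.λ.1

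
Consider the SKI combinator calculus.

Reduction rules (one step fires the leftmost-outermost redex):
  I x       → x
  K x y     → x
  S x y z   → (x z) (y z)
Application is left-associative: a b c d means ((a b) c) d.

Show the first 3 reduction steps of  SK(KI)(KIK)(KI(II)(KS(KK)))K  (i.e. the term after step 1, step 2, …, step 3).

Answer: after 3 steps: I(KI(II)(KS(KK)))K

Derivation:
  start: SK(KI)(KIK)(KI(II)(KS(KK)))K
  [1] K(KIK)(KI(KIK))(KI(II)(KS(KK)))K
  [2] KIK(KI(II)(KS(KK)))K
  [3] I(KI(II)(KS(KK)))K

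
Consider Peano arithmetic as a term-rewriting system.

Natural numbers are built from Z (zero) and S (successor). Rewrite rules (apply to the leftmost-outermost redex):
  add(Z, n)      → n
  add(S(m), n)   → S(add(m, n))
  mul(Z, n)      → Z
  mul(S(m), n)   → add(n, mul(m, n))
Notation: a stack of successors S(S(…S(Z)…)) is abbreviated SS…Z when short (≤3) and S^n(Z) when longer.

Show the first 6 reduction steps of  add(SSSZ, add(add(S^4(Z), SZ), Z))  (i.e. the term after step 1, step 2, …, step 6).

  start: add(SSSZ, add(add(S^4(Z), SZ), Z))
  step 1: S(add(SSZ, add(add(S^4(Z), SZ), Z)))
  step 2: S(S(add(SZ, add(add(S^4(Z), SZ), Z))))
  step 3: S(S(S(add(Z, add(add(S^4(Z), SZ), Z)))))
  step 4: S(S(S(add(add(S^4(Z), SZ), Z))))
  step 5: S(S(S(add(S(add(SSSZ, SZ)), Z))))
  step 6: S(S(S(S(add(add(SSSZ, SZ), Z)))))

Answer: after 6 steps: S(S(S(S(add(add(SSSZ, SZ), Z)))))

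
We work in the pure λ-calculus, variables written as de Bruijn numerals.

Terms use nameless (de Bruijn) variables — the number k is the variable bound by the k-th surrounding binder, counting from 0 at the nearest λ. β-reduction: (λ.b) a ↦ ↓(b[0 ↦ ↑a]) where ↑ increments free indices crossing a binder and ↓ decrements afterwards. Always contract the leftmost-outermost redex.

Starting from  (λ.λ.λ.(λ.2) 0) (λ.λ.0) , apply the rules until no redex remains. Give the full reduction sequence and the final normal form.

  start: (λ.λ.λ.(λ.2) 0) (λ.λ.0)
  →1  λ.λ.(λ.2) 0
  →2  λ.λ.1

Answer: normal form = λ.λ.1  (in 2 steps)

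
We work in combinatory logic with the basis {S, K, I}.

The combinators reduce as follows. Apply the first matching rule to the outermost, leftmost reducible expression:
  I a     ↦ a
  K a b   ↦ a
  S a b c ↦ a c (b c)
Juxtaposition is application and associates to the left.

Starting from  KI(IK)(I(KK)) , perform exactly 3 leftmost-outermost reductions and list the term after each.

Answer: after 3 steps: KK

Working:
  start: KI(IK)(I(KK))
  →1  I(I(KK))
  →2  I(KK)
  →3  KK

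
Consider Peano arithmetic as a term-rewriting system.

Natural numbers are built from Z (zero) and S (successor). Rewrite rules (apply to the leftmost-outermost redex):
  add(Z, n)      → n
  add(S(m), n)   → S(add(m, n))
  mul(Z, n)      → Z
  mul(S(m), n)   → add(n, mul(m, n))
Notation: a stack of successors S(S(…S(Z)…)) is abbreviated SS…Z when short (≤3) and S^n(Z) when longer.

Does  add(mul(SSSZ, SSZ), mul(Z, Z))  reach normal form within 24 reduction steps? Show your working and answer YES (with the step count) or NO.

  start: add(mul(SSSZ, SSZ), mul(Z, Z))
  step 1: add(add(SSZ, mul(SSZ, SSZ)), mul(Z, Z))
  step 2: add(S(add(SZ, mul(SSZ, SSZ))), mul(Z, Z))
  step 3: S(add(add(SZ, mul(SSZ, SSZ)), mul(Z, Z)))
  step 4: S(add(S(add(Z, mul(SSZ, SSZ))), mul(Z, Z)))
  step 5: S(S(add(add(Z, mul(SSZ, SSZ)), mul(Z, Z))))
  step 6: S(S(add(mul(SSZ, SSZ), mul(Z, Z))))
  step 7: S(S(add(add(SSZ, mul(SZ, SSZ)), mul(Z, Z))))
  step 8: S(S(add(S(add(SZ, mul(SZ, SSZ))), mul(Z, Z))))
  step 9: S(S(S(add(add(SZ, mul(SZ, SSZ)), mul(Z, Z)))))
  step 10: S(S(S(add(S(add(Z, mul(SZ, SSZ))), mul(Z, Z)))))
  step 11: S(S(S(S(add(add(Z, mul(SZ, SSZ)), mul(Z, Z))))))
  step 12: S(S(S(S(add(mul(SZ, SSZ), mul(Z, Z))))))
  step 13: S(S(S(S(add(add(SSZ, mul(Z, SSZ)), mul(Z, Z))))))
  step 14: S(S(S(S(add(S(add(SZ, mul(Z, SSZ))), mul(Z, Z))))))
  step 15: S(S(S(S(S(add(add(SZ, mul(Z, SSZ)), mul(Z, Z)))))))
  step 16: S(S(S(S(S(add(S(add(Z, mul(Z, SSZ))), mul(Z, Z)))))))
  step 17: S(S(S(S(S(S(add(add(Z, mul(Z, SSZ)), mul(Z, Z))))))))
  step 18: S(S(S(S(S(S(add(mul(Z, SSZ), mul(Z, Z))))))))
  step 19: S(S(S(S(S(S(add(Z, mul(Z, Z))))))))
  step 20: S(S(S(S(S(S(mul(Z, Z)))))))
  step 21: S^6(Z)

Answer: YES — reaches normal form S^6(Z) in 21 ≤ 24 steps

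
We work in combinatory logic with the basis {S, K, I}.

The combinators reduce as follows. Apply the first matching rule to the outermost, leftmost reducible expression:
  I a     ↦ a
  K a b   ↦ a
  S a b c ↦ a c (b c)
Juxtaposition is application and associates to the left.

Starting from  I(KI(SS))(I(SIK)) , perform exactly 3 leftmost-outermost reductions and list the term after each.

Answer: after 3 steps: I(SIK)

Reduction:
  start: I(KI(SS))(I(SIK))
  →1  KI(SS)(I(SIK))
  →2  I(I(SIK))
  →3  I(SIK)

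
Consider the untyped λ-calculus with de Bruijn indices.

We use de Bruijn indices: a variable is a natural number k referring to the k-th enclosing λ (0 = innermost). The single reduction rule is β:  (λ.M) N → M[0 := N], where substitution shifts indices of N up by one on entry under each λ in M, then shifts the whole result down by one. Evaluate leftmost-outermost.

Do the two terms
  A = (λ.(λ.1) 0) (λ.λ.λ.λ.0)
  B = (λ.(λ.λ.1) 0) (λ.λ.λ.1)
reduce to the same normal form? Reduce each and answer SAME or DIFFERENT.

Term A:
  start: (λ.(λ.1) 0) (λ.λ.λ.λ.0)
  →1  (λ.λ.λ.λ.λ.0) (λ.λ.λ.λ.0)
  →2  λ.λ.λ.λ.0

Term B:
  start: (λ.(λ.λ.1) 0) (λ.λ.λ.1)
  →1  (λ.λ.1) (λ.λ.λ.1)
  →2  λ.λ.λ.λ.1

Answer: DIFFERENT — A ⇓ λ.λ.λ.λ.0, B ⇓ λ.λ.λ.λ.1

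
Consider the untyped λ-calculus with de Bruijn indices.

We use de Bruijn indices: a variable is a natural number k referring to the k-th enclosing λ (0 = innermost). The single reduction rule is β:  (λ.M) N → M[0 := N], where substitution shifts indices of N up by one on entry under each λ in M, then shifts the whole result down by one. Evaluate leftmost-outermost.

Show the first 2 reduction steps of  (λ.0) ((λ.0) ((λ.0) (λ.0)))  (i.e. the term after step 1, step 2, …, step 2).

  start: (λ.0) ((λ.0) ((λ.0) (λ.0)))
  step 1: (λ.0) ((λ.0) (λ.0))
  step 2: (λ.0) (λ.0)

Answer: after 2 steps: (λ.0) (λ.0)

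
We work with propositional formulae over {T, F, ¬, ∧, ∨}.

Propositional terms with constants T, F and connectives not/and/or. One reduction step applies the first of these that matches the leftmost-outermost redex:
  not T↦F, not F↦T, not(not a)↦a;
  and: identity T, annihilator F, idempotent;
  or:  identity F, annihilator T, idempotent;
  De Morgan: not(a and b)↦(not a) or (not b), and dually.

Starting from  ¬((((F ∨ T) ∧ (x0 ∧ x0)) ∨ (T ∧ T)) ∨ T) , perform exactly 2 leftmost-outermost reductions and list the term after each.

  start: ¬((((F ∨ T) ∧ (x0 ∧ x0)) ∨ (T ∧ T)) ∨ T)
  [1] ¬(((F ∨ T) ∧ (x0 ∧ x0)) ∨ (T ∧ T)) ∧ ¬T
  [2] (¬((F ∨ T) ∧ (x0 ∧ x0)) ∧ ¬(T ∧ T)) ∧ ¬T

Answer: after 2 steps: (¬((F ∨ T) ∧ (x0 ∧ x0)) ∧ ¬(T ∧ T)) ∧ ¬T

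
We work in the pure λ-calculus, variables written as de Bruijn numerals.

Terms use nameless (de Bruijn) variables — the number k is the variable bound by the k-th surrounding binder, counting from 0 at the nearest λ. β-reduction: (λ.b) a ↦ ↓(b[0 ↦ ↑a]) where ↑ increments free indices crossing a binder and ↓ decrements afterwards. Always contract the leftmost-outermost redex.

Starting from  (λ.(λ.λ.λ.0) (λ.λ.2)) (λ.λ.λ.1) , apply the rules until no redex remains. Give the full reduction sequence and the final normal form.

  start: (λ.(λ.λ.λ.0) (λ.λ.2)) (λ.λ.λ.1)
  step 1: (λ.λ.λ.0) (λ.λ.λ.λ.λ.1)
  step 2: λ.λ.0

Answer: normal form = λ.λ.0  (in 2 steps)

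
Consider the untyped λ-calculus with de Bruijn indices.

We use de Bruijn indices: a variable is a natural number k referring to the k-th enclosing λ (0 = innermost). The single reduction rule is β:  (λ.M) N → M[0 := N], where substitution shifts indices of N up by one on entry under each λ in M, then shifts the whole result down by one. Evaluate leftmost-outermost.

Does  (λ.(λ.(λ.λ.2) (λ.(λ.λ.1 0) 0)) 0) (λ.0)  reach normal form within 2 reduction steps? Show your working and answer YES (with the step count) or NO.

Answer: NO — after 2 steps the term is (λ.λ.λ.0) (λ.(λ.λ.1 0) 0), not yet normal

Derivation:
  start: (λ.(λ.(λ.λ.2) (λ.(λ.λ.1 0) 0)) 0) (λ.0)
  step 1: (λ.(λ.λ.2) (λ.(λ.λ.1 0) 0)) (λ.0)
  step 2: (λ.λ.λ.0) (λ.(λ.λ.1 0) 0)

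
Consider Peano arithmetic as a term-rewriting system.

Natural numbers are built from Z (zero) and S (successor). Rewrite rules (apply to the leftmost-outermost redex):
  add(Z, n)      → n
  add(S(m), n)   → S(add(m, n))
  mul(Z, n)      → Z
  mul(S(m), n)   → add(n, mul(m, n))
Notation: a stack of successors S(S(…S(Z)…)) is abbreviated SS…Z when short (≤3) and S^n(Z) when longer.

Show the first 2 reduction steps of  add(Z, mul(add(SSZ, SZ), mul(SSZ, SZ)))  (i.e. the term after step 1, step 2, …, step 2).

  start: add(Z, mul(add(SSZ, SZ), mul(SSZ, SZ)))
  step 1: mul(add(SSZ, SZ), mul(SSZ, SZ))
  step 2: mul(S(add(SZ, SZ)), mul(SSZ, SZ))

Answer: after 2 steps: mul(S(add(SZ, SZ)), mul(SSZ, SZ))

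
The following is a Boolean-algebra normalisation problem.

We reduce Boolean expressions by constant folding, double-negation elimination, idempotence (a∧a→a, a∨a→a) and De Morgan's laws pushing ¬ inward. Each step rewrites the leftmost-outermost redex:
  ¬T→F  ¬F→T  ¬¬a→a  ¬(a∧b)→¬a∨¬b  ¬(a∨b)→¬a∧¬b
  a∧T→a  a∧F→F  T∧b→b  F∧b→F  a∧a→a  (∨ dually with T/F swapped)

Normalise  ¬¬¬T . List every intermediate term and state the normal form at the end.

Answer: normal form = F  (in 2 steps)

Working:
  start: ¬¬¬T
  step 1: ¬T
  step 2: F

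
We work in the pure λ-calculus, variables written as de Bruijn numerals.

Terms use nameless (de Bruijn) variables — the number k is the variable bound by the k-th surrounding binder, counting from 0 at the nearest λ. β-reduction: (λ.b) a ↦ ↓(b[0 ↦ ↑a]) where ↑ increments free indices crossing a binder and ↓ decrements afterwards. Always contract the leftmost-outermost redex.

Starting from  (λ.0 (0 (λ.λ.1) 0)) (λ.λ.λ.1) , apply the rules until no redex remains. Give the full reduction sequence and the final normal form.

Answer: normal form = λ.λ.1  (in 2 steps)

Working:
  start: (λ.0 (0 (λ.λ.1) 0)) (λ.λ.λ.1)
  [1] (λ.λ.λ.1) ((λ.λ.λ.1) (λ.λ.1) (λ.λ.λ.1))
  [2] λ.λ.1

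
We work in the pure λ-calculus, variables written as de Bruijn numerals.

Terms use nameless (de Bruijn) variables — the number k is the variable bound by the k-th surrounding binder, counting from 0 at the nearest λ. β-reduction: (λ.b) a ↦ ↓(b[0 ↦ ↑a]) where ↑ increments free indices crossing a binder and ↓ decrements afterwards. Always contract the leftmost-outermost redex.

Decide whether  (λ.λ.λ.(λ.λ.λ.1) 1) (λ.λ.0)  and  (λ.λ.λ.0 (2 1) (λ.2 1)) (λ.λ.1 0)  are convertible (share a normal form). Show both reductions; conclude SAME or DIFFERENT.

Answer: DIFFERENT — A ⇓ λ.λ.λ.λ.1, B ⇓ λ.λ.0 (λ.2 0) (λ.2 1)

Reduction:
Term A:
  start: (λ.λ.λ.(λ.λ.λ.1) 1) (λ.λ.0)
  step 1: λ.λ.(λ.λ.λ.1) 1
  step 2: λ.λ.λ.λ.1

Term B:
  start: (λ.λ.λ.0 (2 1) (λ.2 1)) (λ.λ.1 0)
  step 1: λ.λ.0 ((λ.λ.1 0) 1) (λ.2 1)
  step 2: λ.λ.0 (λ.2 0) (λ.2 1)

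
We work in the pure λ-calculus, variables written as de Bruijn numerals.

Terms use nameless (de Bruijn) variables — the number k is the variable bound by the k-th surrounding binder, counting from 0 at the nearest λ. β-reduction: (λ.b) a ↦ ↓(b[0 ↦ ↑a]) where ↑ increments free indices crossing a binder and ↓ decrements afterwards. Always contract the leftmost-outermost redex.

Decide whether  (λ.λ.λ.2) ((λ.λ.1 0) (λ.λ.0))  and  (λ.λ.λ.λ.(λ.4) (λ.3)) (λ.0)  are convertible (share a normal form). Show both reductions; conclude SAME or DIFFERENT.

Answer: SAME — A ⇓ λ.λ.λ.λ.0, B ⇓ λ.λ.λ.λ.0

Reduction:
Term A:
  start: (λ.λ.λ.2) ((λ.λ.1 0) (λ.λ.0))
  step 1: λ.λ.(λ.λ.1 0) (λ.λ.0)
  step 2: λ.λ.λ.(λ.λ.0) 0
  step 3: λ.λ.λ.λ.0

Term B:
  start: (λ.λ.λ.λ.(λ.4) (λ.3)) (λ.0)
  step 1: λ.λ.λ.(λ.λ.0) (λ.3)
  step 2: λ.λ.λ.λ.0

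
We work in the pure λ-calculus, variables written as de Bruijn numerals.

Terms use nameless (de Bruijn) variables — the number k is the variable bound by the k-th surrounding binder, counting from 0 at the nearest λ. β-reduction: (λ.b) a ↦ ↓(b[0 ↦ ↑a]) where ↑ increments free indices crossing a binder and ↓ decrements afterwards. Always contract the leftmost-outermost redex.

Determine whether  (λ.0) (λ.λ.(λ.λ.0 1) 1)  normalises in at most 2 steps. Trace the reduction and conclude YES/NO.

Answer: YES — reaches normal form λ.λ.λ.0 2 in 2 ≤ 2 steps

Derivation:
  start: (λ.0) (λ.λ.(λ.λ.0 1) 1)
  →1  λ.λ.(λ.λ.0 1) 1
  →2  λ.λ.λ.0 2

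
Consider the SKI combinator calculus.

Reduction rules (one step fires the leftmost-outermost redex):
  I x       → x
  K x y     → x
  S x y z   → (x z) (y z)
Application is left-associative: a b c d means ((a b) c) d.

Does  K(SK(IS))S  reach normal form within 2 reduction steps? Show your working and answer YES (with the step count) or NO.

Answer: YES — reaches normal form SKS in 2 ≤ 2 steps

Reduction:
  start: K(SK(IS))S
  step 1: SK(IS)
  step 2: SKS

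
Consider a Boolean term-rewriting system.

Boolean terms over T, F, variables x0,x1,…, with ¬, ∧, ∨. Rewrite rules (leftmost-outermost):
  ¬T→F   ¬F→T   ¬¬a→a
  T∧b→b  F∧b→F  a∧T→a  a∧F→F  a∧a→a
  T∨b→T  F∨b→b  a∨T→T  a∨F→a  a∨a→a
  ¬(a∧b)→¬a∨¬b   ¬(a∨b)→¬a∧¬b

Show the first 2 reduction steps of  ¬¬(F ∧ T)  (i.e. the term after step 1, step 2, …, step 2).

  start: ¬¬(F ∧ T)
  →1  F ∧ T
  →2  F

Answer: after 2 steps: F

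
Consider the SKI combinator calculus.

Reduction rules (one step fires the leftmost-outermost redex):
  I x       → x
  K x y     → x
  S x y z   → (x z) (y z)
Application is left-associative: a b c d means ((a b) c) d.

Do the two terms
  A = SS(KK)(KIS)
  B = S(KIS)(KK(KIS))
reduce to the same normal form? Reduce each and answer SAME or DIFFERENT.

Term A:
  start: SS(KK)(KIS)
  →1  S(KIS)(KK(KIS))
  →2  SI(KK(KIS))
  →3  SIK

Term B:
  start: S(KIS)(KK(KIS))
  →1  SI(KK(KIS))
  →2  SIK

Answer: SAME — A ⇓ SIK, B ⇓ SIK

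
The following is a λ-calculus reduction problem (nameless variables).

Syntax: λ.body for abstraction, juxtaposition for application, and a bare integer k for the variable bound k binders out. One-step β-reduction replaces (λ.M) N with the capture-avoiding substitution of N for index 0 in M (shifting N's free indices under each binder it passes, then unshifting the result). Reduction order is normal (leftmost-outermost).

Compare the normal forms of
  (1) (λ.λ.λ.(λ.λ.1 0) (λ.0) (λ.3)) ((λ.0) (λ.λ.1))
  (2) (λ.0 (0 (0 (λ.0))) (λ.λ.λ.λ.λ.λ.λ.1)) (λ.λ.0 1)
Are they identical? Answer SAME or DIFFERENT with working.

Answer: DIFFERENT — A ⇓ λ.λ.λ.λ.λ.1, B ⇓ λ.λ.λ.λ.λ.λ.1

Reduction:
Term A:
  start: (λ.λ.λ.(λ.λ.1 0) (λ.0) (λ.3)) ((λ.0) (λ.λ.1))
  step 1: λ.λ.(λ.λ.1 0) (λ.0) (λ.(λ.0) (λ.λ.1))
  step 2: λ.λ.(λ.(λ.0) 0) (λ.(λ.0) (λ.λ.1))
  step 3: λ.λ.(λ.0) (λ.(λ.0) (λ.λ.1))
  step 4: λ.λ.λ.(λ.0) (λ.λ.1)
  step 5: λ.λ.λ.λ.λ.1

Term B:
  start: (λ.0 (0 (0 (λ.0))) (λ.λ.λ.λ.λ.λ.λ.1)) (λ.λ.0 1)
  step 1: (λ.λ.0 1) ((λ.λ.0 1) ((λ.λ.0 1) (λ.0))) (λ.λ.λ.λ.λ.λ.λ.1)
  step 2: (λ.0 ((λ.λ.0 1) ((λ.λ.0 1) (λ.0)))) (λ.λ.λ.λ.λ.λ.λ.1)
  step 3: (λ.λ.λ.λ.λ.λ.λ.1) ((λ.λ.0 1) ((λ.λ.0 1) (λ.0)))
  step 4: λ.λ.λ.λ.λ.λ.1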